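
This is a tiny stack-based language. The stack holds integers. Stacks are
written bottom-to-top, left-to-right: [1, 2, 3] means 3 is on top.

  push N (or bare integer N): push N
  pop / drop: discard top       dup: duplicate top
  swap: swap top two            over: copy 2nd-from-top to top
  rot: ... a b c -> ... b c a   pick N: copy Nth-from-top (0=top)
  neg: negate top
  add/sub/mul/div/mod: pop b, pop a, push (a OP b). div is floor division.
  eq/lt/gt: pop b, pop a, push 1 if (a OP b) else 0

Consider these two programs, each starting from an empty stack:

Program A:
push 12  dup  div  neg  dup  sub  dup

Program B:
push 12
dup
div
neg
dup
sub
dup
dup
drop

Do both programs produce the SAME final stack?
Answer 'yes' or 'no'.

Answer: yes

Derivation:
Program A trace:
  After 'push 12': [12]
  After 'dup': [12, 12]
  After 'div': [1]
  After 'neg': [-1]
  After 'dup': [-1, -1]
  After 'sub': [0]
  After 'dup': [0, 0]
Program A final stack: [0, 0]

Program B trace:
  After 'push 12': [12]
  After 'dup': [12, 12]
  After 'div': [1]
  After 'neg': [-1]
  After 'dup': [-1, -1]
  After 'sub': [0]
  After 'dup': [0, 0]
  After 'dup': [0, 0, 0]
  After 'drop': [0, 0]
Program B final stack: [0, 0]
Same: yes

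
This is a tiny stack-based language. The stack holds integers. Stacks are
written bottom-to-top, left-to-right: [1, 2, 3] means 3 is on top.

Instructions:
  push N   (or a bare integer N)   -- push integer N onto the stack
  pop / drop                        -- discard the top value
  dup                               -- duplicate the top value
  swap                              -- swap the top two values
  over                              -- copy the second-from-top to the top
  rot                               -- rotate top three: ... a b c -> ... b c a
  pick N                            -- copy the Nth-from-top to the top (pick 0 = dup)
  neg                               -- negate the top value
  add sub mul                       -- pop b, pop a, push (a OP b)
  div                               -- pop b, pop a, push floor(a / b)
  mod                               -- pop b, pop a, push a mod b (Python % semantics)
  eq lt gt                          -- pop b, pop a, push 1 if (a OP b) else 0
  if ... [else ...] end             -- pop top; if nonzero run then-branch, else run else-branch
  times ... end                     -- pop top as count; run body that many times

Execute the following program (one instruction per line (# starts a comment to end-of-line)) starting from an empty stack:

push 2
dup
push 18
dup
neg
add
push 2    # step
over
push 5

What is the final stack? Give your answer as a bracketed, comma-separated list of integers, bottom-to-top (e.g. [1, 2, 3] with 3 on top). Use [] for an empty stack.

Answer: [2, 2, 0, 2, 0, 5]

Derivation:
After 'push 2': [2]
After 'dup': [2, 2]
After 'push 18': [2, 2, 18]
After 'dup': [2, 2, 18, 18]
After 'neg': [2, 2, 18, -18]
After 'add': [2, 2, 0]
After 'push 2': [2, 2, 0, 2]
After 'over': [2, 2, 0, 2, 0]
After 'push 5': [2, 2, 0, 2, 0, 5]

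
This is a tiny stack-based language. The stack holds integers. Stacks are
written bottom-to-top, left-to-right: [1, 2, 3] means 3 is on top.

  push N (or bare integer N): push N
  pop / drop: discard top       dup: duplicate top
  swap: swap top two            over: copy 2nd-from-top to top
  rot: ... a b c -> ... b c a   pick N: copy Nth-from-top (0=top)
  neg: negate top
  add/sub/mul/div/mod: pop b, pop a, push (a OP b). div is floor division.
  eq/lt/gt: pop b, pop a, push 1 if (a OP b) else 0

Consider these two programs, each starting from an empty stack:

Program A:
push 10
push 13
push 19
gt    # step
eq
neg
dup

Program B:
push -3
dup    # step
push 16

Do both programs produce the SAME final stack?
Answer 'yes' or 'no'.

Program A trace:
  After 'push 10': [10]
  After 'push 13': [10, 13]
  After 'push 19': [10, 13, 19]
  After 'gt': [10, 0]
  After 'eq': [0]
  After 'neg': [0]
  After 'dup': [0, 0]
Program A final stack: [0, 0]

Program B trace:
  After 'push -3': [-3]
  After 'dup': [-3, -3]
  After 'push 16': [-3, -3, 16]
Program B final stack: [-3, -3, 16]
Same: no

Answer: no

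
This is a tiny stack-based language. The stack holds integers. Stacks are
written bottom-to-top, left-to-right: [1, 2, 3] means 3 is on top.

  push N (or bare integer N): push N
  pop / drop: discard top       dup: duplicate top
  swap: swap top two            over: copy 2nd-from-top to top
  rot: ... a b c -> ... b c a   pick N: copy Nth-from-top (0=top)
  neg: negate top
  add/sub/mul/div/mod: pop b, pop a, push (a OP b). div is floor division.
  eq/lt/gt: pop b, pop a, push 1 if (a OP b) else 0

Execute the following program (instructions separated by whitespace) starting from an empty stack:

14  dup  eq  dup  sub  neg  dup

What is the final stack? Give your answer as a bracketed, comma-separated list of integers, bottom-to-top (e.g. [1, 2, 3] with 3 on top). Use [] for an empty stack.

After 'push 14': [14]
After 'dup': [14, 14]
After 'eq': [1]
After 'dup': [1, 1]
After 'sub': [0]
After 'neg': [0]
After 'dup': [0, 0]

Answer: [0, 0]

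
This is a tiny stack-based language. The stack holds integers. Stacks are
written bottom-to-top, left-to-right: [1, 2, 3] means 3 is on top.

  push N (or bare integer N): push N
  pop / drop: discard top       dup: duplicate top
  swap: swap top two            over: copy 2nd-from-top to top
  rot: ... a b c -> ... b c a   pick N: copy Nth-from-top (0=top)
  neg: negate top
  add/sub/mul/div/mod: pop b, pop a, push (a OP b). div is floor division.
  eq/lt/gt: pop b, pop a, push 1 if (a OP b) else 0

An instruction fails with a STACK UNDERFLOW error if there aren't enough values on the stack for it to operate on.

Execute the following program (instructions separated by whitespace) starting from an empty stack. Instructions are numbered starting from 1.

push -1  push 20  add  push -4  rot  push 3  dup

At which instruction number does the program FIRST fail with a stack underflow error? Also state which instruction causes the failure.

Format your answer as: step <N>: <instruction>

Answer: step 5: rot

Derivation:
Step 1 ('push -1'): stack = [-1], depth = 1
Step 2 ('push 20'): stack = [-1, 20], depth = 2
Step 3 ('add'): stack = [19], depth = 1
Step 4 ('push -4'): stack = [19, -4], depth = 2
Step 5 ('rot'): needs 3 value(s) but depth is 2 — STACK UNDERFLOW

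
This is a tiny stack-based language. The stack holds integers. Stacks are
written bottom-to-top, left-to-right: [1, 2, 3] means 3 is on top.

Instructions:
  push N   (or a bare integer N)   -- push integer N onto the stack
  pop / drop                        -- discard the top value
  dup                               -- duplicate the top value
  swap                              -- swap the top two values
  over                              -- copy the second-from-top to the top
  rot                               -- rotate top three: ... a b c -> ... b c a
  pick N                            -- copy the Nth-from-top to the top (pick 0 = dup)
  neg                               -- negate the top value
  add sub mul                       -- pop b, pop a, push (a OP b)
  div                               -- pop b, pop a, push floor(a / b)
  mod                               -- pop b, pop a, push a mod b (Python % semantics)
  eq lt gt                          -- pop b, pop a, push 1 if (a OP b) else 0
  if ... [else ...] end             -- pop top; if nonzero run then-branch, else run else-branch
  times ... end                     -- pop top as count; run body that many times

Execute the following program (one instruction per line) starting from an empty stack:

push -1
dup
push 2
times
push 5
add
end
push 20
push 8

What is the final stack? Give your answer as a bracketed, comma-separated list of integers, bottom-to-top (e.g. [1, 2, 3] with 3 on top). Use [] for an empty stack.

After 'push -1': [-1]
After 'dup': [-1, -1]
After 'push 2': [-1, -1, 2]
After 'times': [-1, -1]
After 'push 5': [-1, -1, 5]
After 'add': [-1, 4]
After 'push 5': [-1, 4, 5]
After 'add': [-1, 9]
After 'push 20': [-1, 9, 20]
After 'push 8': [-1, 9, 20, 8]

Answer: [-1, 9, 20, 8]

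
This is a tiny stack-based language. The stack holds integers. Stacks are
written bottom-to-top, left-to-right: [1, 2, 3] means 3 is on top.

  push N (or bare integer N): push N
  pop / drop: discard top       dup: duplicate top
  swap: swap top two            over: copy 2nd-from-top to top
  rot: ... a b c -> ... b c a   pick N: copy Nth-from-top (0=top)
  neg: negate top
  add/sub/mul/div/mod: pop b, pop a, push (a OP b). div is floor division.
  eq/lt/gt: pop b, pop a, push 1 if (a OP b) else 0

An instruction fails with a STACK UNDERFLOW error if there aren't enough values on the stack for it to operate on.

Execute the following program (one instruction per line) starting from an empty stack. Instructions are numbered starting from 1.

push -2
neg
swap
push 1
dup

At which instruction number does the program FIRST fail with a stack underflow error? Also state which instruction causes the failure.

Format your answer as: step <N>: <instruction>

Step 1 ('push -2'): stack = [-2], depth = 1
Step 2 ('neg'): stack = [2], depth = 1
Step 3 ('swap'): needs 2 value(s) but depth is 1 — STACK UNDERFLOW

Answer: step 3: swap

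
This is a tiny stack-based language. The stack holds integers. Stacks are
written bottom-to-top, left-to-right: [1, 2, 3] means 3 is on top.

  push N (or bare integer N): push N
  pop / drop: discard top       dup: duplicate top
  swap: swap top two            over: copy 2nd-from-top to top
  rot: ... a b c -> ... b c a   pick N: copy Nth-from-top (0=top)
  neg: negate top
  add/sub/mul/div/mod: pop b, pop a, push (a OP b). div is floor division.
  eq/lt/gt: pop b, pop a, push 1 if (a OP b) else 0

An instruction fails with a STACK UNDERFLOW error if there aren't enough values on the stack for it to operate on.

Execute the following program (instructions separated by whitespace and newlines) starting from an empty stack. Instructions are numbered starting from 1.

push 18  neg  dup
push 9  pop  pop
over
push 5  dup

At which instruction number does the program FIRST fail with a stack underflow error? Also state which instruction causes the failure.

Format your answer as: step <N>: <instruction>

Answer: step 7: over

Derivation:
Step 1 ('push 18'): stack = [18], depth = 1
Step 2 ('neg'): stack = [-18], depth = 1
Step 3 ('dup'): stack = [-18, -18], depth = 2
Step 4 ('push 9'): stack = [-18, -18, 9], depth = 3
Step 5 ('pop'): stack = [-18, -18], depth = 2
Step 6 ('pop'): stack = [-18], depth = 1
Step 7 ('over'): needs 2 value(s) but depth is 1 — STACK UNDERFLOW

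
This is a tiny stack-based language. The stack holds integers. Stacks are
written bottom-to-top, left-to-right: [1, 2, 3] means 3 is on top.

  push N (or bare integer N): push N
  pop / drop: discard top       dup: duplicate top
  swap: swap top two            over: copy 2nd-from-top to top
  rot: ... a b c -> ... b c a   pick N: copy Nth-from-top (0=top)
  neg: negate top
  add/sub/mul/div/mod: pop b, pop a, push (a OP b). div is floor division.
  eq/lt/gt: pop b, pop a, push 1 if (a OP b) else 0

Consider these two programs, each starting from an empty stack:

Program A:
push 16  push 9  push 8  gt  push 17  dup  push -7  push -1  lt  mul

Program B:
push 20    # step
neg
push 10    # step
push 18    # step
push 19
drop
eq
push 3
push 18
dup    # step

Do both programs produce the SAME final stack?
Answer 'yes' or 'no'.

Program A trace:
  After 'push 16': [16]
  After 'push 9': [16, 9]
  After 'push 8': [16, 9, 8]
  After 'gt': [16, 1]
  After 'push 17': [16, 1, 17]
  After 'dup': [16, 1, 17, 17]
  After 'push -7': [16, 1, 17, 17, -7]
  After 'push -1': [16, 1, 17, 17, -7, -1]
  After 'lt': [16, 1, 17, 17, 1]
  After 'mul': [16, 1, 17, 17]
Program A final stack: [16, 1, 17, 17]

Program B trace:
  After 'push 20': [20]
  After 'neg': [-20]
  After 'push 10': [-20, 10]
  After 'push 18': [-20, 10, 18]
  After 'push 19': [-20, 10, 18, 19]
  After 'drop': [-20, 10, 18]
  After 'eq': [-20, 0]
  After 'push 3': [-20, 0, 3]
  After 'push 18': [-20, 0, 3, 18]
  After 'dup': [-20, 0, 3, 18, 18]
Program B final stack: [-20, 0, 3, 18, 18]
Same: no

Answer: no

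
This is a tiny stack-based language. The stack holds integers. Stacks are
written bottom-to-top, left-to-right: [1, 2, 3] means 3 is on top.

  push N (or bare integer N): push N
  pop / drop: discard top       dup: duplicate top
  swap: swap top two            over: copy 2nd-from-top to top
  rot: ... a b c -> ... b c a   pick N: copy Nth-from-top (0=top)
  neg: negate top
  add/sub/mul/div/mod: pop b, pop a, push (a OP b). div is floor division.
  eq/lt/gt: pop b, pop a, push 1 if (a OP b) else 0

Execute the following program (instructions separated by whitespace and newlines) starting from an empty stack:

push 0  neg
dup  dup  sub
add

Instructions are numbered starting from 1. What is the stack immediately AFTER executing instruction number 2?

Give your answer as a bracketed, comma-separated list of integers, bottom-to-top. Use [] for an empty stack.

Step 1 ('push 0'): [0]
Step 2 ('neg'): [0]

Answer: [0]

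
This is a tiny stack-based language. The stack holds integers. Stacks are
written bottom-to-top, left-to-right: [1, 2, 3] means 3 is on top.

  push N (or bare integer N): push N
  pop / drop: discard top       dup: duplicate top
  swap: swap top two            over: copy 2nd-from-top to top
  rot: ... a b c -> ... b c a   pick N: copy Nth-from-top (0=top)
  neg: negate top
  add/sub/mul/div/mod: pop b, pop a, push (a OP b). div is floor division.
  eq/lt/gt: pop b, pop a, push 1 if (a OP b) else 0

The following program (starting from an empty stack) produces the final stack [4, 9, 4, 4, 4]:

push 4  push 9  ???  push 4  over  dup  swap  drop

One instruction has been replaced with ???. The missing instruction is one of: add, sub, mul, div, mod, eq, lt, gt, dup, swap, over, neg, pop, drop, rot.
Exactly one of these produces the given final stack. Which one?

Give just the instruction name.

Answer: over

Derivation:
Stack before ???: [4, 9]
Stack after ???:  [4, 9, 4]
The instruction that transforms [4, 9] -> [4, 9, 4] is: over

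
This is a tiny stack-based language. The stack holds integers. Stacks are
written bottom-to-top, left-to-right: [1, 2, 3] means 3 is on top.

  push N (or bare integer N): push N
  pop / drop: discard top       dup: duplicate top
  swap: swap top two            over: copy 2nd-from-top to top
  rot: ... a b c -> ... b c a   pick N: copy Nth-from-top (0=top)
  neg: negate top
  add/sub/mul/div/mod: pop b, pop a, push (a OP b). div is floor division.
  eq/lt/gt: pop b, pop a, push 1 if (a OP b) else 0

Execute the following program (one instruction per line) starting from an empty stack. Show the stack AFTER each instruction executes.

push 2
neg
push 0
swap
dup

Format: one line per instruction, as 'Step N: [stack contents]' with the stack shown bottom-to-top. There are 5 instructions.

Step 1: [2]
Step 2: [-2]
Step 3: [-2, 0]
Step 4: [0, -2]
Step 5: [0, -2, -2]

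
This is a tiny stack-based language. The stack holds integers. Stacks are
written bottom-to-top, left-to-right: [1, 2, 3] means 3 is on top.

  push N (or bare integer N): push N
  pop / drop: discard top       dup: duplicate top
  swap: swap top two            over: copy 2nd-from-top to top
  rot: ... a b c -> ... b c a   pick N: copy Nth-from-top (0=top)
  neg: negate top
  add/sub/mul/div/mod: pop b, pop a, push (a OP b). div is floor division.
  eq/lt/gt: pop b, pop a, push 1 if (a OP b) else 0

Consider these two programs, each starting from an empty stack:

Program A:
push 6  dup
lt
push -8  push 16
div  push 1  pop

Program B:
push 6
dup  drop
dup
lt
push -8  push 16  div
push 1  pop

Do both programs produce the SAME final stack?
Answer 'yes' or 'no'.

Answer: yes

Derivation:
Program A trace:
  After 'push 6': [6]
  After 'dup': [6, 6]
  After 'lt': [0]
  After 'push -8': [0, -8]
  After 'push 16': [0, -8, 16]
  After 'div': [0, -1]
  After 'push 1': [0, -1, 1]
  After 'pop': [0, -1]
Program A final stack: [0, -1]

Program B trace:
  After 'push 6': [6]
  After 'dup': [6, 6]
  After 'drop': [6]
  After 'dup': [6, 6]
  After 'lt': [0]
  After 'push -8': [0, -8]
  After 'push 16': [0, -8, 16]
  After 'div': [0, -1]
  After 'push 1': [0, -1, 1]
  After 'pop': [0, -1]
Program B final stack: [0, -1]
Same: yes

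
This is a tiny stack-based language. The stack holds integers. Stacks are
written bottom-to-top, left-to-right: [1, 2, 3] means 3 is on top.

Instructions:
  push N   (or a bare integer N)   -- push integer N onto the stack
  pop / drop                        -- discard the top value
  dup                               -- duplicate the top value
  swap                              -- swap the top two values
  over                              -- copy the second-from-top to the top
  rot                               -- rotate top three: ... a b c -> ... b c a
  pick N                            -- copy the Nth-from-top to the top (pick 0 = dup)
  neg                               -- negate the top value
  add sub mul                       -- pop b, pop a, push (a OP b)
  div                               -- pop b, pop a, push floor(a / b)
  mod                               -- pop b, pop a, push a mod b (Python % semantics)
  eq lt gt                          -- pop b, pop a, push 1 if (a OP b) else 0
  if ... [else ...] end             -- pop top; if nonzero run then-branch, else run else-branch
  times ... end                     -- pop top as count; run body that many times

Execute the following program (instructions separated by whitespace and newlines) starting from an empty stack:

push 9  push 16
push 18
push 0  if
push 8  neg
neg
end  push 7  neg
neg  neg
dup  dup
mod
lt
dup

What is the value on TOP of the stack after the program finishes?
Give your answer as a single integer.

Answer: 1

Derivation:
After 'push 9': [9]
After 'push 16': [9, 16]
After 'push 18': [9, 16, 18]
After 'push 0': [9, 16, 18, 0]
After 'if': [9, 16, 18]
After 'push 7': [9, 16, 18, 7]
After 'neg': [9, 16, 18, -7]
After 'neg': [9, 16, 18, 7]
After 'neg': [9, 16, 18, -7]
After 'dup': [9, 16, 18, -7, -7]
After 'dup': [9, 16, 18, -7, -7, -7]
After 'mod': [9, 16, 18, -7, 0]
After 'lt': [9, 16, 18, 1]
After 'dup': [9, 16, 18, 1, 1]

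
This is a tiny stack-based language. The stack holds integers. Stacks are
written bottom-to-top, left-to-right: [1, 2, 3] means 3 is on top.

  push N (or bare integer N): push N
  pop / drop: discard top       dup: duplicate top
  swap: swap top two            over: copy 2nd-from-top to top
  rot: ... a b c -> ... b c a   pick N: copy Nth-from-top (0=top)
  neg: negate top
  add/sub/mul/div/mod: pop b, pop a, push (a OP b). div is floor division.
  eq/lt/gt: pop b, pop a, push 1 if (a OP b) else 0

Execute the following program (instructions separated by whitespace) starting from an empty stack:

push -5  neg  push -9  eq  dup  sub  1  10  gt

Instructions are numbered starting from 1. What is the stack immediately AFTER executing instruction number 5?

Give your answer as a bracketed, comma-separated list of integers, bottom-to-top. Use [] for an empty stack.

Step 1 ('push -5'): [-5]
Step 2 ('neg'): [5]
Step 3 ('push -9'): [5, -9]
Step 4 ('eq'): [0]
Step 5 ('dup'): [0, 0]

Answer: [0, 0]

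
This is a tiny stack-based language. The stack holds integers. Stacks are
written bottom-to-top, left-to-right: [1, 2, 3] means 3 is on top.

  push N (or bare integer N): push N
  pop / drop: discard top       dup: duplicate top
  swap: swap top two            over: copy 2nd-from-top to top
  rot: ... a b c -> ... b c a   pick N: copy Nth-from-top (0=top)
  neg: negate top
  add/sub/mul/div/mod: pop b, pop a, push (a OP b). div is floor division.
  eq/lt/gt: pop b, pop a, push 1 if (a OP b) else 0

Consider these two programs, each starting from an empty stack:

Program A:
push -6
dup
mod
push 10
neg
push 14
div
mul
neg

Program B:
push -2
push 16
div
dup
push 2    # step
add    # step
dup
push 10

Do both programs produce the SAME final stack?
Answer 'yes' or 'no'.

Answer: no

Derivation:
Program A trace:
  After 'push -6': [-6]
  After 'dup': [-6, -6]
  After 'mod': [0]
  After 'push 10': [0, 10]
  After 'neg': [0, -10]
  After 'push 14': [0, -10, 14]
  After 'div': [0, -1]
  After 'mul': [0]
  After 'neg': [0]
Program A final stack: [0]

Program B trace:
  After 'push -2': [-2]
  After 'push 16': [-2, 16]
  After 'div': [-1]
  After 'dup': [-1, -1]
  After 'push 2': [-1, -1, 2]
  After 'add': [-1, 1]
  After 'dup': [-1, 1, 1]
  After 'push 10': [-1, 1, 1, 10]
Program B final stack: [-1, 1, 1, 10]
Same: no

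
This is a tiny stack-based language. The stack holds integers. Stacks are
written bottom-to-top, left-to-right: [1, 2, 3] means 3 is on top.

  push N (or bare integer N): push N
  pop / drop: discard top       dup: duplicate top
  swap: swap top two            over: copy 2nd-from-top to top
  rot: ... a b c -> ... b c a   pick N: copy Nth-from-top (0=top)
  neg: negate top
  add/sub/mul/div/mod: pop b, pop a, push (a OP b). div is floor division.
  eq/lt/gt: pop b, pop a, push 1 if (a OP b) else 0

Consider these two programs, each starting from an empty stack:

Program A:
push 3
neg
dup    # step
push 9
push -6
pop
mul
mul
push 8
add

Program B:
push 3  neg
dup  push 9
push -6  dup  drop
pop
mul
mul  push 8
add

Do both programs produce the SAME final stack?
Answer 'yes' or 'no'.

Program A trace:
  After 'push 3': [3]
  After 'neg': [-3]
  After 'dup': [-3, -3]
  After 'push 9': [-3, -3, 9]
  After 'push -6': [-3, -3, 9, -6]
  After 'pop': [-3, -3, 9]
  After 'mul': [-3, -27]
  After 'mul': [81]
  After 'push 8': [81, 8]
  After 'add': [89]
Program A final stack: [89]

Program B trace:
  After 'push 3': [3]
  After 'neg': [-3]
  After 'dup': [-3, -3]
  After 'push 9': [-3, -3, 9]
  After 'push -6': [-3, -3, 9, -6]
  After 'dup': [-3, -3, 9, -6, -6]
  After 'drop': [-3, -3, 9, -6]
  After 'pop': [-3, -3, 9]
  After 'mul': [-3, -27]
  After 'mul': [81]
  After 'push 8': [81, 8]
  After 'add': [89]
Program B final stack: [89]
Same: yes

Answer: yes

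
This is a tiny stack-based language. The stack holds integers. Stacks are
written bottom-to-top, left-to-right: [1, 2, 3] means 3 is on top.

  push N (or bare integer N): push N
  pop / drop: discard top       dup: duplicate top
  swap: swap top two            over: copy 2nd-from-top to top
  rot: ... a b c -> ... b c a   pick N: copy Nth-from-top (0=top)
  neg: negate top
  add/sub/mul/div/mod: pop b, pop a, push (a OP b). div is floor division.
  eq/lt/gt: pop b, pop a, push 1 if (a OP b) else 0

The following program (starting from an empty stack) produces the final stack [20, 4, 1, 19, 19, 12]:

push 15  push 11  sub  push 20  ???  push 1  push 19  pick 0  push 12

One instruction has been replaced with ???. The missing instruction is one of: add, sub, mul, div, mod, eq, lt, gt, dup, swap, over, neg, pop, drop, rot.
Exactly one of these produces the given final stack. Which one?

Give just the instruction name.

Answer: swap

Derivation:
Stack before ???: [4, 20]
Stack after ???:  [20, 4]
The instruction that transforms [4, 20] -> [20, 4] is: swap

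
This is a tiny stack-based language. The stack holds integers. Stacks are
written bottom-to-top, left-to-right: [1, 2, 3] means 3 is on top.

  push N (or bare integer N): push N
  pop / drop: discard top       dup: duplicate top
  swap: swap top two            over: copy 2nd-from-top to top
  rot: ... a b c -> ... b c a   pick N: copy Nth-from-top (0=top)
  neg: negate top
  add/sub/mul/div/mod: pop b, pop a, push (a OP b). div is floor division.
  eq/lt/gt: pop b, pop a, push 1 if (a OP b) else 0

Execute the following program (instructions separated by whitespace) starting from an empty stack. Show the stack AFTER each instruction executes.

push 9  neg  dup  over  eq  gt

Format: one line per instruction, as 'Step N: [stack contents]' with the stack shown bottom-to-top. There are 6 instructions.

Step 1: [9]
Step 2: [-9]
Step 3: [-9, -9]
Step 4: [-9, -9, -9]
Step 5: [-9, 1]
Step 6: [0]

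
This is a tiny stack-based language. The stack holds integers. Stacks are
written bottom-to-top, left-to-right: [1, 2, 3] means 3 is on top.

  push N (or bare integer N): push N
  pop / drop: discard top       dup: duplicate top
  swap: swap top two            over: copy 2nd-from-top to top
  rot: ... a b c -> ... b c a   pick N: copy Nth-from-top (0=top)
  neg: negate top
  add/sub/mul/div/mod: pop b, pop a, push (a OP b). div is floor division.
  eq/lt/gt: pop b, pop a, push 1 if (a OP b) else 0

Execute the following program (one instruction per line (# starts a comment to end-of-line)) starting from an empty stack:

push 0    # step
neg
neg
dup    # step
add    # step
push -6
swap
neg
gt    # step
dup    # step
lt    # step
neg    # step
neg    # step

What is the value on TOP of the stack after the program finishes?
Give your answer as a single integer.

After 'push 0': [0]
After 'neg': [0]
After 'neg': [0]
After 'dup': [0, 0]
After 'add': [0]
After 'push -6': [0, -6]
After 'swap': [-6, 0]
After 'neg': [-6, 0]
After 'gt': [0]
After 'dup': [0, 0]
After 'lt': [0]
After 'neg': [0]
After 'neg': [0]

Answer: 0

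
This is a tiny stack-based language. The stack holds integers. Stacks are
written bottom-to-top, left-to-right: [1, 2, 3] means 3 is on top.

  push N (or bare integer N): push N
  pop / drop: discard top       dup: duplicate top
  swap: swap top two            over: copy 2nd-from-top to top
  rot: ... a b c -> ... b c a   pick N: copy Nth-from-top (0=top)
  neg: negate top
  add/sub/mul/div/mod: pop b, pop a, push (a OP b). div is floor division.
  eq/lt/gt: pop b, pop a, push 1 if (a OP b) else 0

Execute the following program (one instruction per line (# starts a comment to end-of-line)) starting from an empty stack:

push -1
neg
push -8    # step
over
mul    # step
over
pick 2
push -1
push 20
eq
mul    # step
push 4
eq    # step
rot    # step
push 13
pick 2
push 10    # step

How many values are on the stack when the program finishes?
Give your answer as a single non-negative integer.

Answer: 7

Derivation:
After 'push -1': stack = [-1] (depth 1)
After 'neg': stack = [1] (depth 1)
After 'push -8': stack = [1, -8] (depth 2)
After 'over': stack = [1, -8, 1] (depth 3)
After 'mul': stack = [1, -8] (depth 2)
After 'over': stack = [1, -8, 1] (depth 3)
After 'pick 2': stack = [1, -8, 1, 1] (depth 4)
After 'push -1': stack = [1, -8, 1, 1, -1] (depth 5)
After 'push 20': stack = [1, -8, 1, 1, -1, 20] (depth 6)
After 'eq': stack = [1, -8, 1, 1, 0] (depth 5)
After 'mul': stack = [1, -8, 1, 0] (depth 4)
After 'push 4': stack = [1, -8, 1, 0, 4] (depth 5)
After 'eq': stack = [1, -8, 1, 0] (depth 4)
After 'rot': stack = [1, 1, 0, -8] (depth 4)
After 'push 13': stack = [1, 1, 0, -8, 13] (depth 5)
After 'pick 2': stack = [1, 1, 0, -8, 13, 0] (depth 6)
After 'push 10': stack = [1, 1, 0, -8, 13, 0, 10] (depth 7)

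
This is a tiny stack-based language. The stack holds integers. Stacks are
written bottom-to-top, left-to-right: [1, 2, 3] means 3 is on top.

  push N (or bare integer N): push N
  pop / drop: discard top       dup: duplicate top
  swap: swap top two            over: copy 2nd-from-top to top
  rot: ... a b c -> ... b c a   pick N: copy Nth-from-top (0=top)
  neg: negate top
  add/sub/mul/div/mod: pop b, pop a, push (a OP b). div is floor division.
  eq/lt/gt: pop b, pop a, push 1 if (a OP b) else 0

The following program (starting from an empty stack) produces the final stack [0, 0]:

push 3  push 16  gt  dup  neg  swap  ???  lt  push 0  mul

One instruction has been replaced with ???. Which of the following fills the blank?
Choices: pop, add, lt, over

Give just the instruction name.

Answer: over

Derivation:
Stack before ???: [0, 0]
Stack after ???:  [0, 0, 0]
Checking each choice:
  pop: stack underflow (need 2, have 1)
  add: stack underflow (need 2, have 1)
  lt: stack underflow (need 2, have 1)
  over: MATCH


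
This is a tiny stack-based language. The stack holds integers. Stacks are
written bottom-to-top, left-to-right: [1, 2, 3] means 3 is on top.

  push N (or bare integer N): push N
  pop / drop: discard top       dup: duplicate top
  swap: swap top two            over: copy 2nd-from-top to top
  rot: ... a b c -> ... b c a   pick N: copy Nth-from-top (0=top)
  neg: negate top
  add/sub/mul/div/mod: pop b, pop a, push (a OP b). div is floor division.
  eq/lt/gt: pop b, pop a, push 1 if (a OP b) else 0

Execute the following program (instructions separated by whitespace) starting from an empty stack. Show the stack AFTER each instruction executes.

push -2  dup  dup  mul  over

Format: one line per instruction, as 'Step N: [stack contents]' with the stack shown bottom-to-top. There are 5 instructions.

Step 1: [-2]
Step 2: [-2, -2]
Step 3: [-2, -2, -2]
Step 4: [-2, 4]
Step 5: [-2, 4, -2]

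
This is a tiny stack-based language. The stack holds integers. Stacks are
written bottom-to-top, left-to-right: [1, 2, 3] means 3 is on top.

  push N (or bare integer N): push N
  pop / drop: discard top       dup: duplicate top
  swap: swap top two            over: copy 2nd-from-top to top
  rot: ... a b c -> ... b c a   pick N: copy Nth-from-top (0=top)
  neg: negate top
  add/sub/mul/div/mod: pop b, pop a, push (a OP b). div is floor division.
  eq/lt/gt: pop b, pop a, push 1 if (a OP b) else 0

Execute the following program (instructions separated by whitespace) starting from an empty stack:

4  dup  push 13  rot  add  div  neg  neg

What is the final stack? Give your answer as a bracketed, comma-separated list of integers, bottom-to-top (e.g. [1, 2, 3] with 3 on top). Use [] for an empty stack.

Answer: [0]

Derivation:
After 'push 4': [4]
After 'dup': [4, 4]
After 'push 13': [4, 4, 13]
After 'rot': [4, 13, 4]
After 'add': [4, 17]
After 'div': [0]
After 'neg': [0]
After 'neg': [0]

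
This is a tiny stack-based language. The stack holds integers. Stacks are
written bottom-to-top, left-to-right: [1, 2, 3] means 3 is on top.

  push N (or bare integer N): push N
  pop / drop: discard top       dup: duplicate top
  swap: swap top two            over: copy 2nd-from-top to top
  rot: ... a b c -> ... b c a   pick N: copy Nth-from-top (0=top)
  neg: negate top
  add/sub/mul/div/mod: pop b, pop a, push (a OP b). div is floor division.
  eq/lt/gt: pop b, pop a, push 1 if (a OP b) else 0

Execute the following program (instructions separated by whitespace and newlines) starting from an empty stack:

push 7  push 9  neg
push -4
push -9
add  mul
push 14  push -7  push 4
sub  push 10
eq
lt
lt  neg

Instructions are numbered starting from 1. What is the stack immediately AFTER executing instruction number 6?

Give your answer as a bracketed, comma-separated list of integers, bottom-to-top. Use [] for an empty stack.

Answer: [7, -9, -13]

Derivation:
Step 1 ('push 7'): [7]
Step 2 ('push 9'): [7, 9]
Step 3 ('neg'): [7, -9]
Step 4 ('push -4'): [7, -9, -4]
Step 5 ('push -9'): [7, -9, -4, -9]
Step 6 ('add'): [7, -9, -13]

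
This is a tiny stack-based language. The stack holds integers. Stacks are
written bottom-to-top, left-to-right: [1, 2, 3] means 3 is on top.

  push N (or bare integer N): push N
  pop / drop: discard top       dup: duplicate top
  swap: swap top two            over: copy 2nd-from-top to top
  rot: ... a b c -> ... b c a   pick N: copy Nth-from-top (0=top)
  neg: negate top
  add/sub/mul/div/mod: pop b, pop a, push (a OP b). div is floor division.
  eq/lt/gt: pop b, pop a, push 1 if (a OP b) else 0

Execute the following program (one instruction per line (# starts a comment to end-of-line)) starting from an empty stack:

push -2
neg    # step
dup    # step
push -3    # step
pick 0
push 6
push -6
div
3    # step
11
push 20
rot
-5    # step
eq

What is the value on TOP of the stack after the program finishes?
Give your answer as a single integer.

Answer: 0

Derivation:
After 'push -2': [-2]
After 'neg': [2]
After 'dup': [2, 2]
After 'push -3': [2, 2, -3]
After 'pick 0': [2, 2, -3, -3]
After 'push 6': [2, 2, -3, -3, 6]
After 'push -6': [2, 2, -3, -3, 6, -6]
After 'div': [2, 2, -3, -3, -1]
After 'push 3': [2, 2, -3, -3, -1, 3]
After 'push 11': [2, 2, -3, -3, -1, 3, 11]
After 'push 20': [2, 2, -3, -3, -1, 3, 11, 20]
After 'rot': [2, 2, -3, -3, -1, 11, 20, 3]
After 'push -5': [2, 2, -3, -3, -1, 11, 20, 3, -5]
After 'eq': [2, 2, -3, -3, -1, 11, 20, 0]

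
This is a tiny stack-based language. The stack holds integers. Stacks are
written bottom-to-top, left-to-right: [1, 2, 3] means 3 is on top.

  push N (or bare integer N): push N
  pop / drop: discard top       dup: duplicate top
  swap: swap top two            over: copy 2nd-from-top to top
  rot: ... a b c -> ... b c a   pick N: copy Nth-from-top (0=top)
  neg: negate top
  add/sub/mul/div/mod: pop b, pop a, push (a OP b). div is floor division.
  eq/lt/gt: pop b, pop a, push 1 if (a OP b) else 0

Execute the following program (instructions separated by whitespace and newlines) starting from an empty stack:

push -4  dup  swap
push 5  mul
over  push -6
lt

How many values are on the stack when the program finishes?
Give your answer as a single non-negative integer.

After 'push -4': stack = [-4] (depth 1)
After 'dup': stack = [-4, -4] (depth 2)
After 'swap': stack = [-4, -4] (depth 2)
After 'push 5': stack = [-4, -4, 5] (depth 3)
After 'mul': stack = [-4, -20] (depth 2)
After 'over': stack = [-4, -20, -4] (depth 3)
After 'push -6': stack = [-4, -20, -4, -6] (depth 4)
After 'lt': stack = [-4, -20, 0] (depth 3)

Answer: 3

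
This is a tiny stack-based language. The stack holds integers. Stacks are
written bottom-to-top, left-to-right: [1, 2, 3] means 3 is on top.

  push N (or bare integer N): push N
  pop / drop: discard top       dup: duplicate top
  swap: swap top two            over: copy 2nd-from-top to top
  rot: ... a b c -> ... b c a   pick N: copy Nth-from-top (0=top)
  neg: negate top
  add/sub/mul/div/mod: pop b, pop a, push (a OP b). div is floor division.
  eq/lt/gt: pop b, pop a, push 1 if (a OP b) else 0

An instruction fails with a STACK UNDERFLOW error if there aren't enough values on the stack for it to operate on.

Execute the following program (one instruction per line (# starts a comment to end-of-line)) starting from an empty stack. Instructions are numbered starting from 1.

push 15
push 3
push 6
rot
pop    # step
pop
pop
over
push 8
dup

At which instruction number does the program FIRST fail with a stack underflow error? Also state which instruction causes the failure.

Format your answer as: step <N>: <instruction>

Answer: step 8: over

Derivation:
Step 1 ('push 15'): stack = [15], depth = 1
Step 2 ('push 3'): stack = [15, 3], depth = 2
Step 3 ('push 6'): stack = [15, 3, 6], depth = 3
Step 4 ('rot'): stack = [3, 6, 15], depth = 3
Step 5 ('pop'): stack = [3, 6], depth = 2
Step 6 ('pop'): stack = [3], depth = 1
Step 7 ('pop'): stack = [], depth = 0
Step 8 ('over'): needs 2 value(s) but depth is 0 — STACK UNDERFLOW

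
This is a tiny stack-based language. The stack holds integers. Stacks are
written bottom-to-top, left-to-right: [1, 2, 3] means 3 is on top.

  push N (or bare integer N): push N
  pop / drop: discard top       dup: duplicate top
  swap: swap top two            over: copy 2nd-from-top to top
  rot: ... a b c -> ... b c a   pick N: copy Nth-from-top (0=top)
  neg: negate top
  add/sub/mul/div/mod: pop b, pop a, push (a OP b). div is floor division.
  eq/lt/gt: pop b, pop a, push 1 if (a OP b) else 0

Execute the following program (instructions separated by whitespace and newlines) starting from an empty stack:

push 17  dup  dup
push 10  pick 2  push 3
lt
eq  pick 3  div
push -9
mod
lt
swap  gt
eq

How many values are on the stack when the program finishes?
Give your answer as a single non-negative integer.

After 'push 17': stack = [17] (depth 1)
After 'dup': stack = [17, 17] (depth 2)
After 'dup': stack = [17, 17, 17] (depth 3)
After 'push 10': stack = [17, 17, 17, 10] (depth 4)
After 'pick 2': stack = [17, 17, 17, 10, 17] (depth 5)
After 'push 3': stack = [17, 17, 17, 10, 17, 3] (depth 6)
After 'lt': stack = [17, 17, 17, 10, 0] (depth 5)
After 'eq': stack = [17, 17, 17, 0] (depth 4)
After 'pick 3': stack = [17, 17, 17, 0, 17] (depth 5)
After 'div': stack = [17, 17, 17, 0] (depth 4)
After 'push -9': stack = [17, 17, 17, 0, -9] (depth 5)
After 'mod': stack = [17, 17, 17, 0] (depth 4)
After 'lt': stack = [17, 17, 0] (depth 3)
After 'swap': stack = [17, 0, 17] (depth 3)
After 'gt': stack = [17, 0] (depth 2)
After 'eq': stack = [0] (depth 1)

Answer: 1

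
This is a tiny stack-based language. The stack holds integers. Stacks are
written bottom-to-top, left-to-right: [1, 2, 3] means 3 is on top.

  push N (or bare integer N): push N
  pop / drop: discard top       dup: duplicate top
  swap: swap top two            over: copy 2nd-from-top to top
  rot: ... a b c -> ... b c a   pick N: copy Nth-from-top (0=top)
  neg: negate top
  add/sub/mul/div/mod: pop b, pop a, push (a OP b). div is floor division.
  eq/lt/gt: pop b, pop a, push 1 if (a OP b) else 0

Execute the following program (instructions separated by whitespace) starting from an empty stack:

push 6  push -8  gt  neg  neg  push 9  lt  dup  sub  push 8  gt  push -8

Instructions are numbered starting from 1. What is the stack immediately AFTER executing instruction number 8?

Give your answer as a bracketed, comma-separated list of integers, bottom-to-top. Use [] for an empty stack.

Step 1 ('push 6'): [6]
Step 2 ('push -8'): [6, -8]
Step 3 ('gt'): [1]
Step 4 ('neg'): [-1]
Step 5 ('neg'): [1]
Step 6 ('push 9'): [1, 9]
Step 7 ('lt'): [1]
Step 8 ('dup'): [1, 1]

Answer: [1, 1]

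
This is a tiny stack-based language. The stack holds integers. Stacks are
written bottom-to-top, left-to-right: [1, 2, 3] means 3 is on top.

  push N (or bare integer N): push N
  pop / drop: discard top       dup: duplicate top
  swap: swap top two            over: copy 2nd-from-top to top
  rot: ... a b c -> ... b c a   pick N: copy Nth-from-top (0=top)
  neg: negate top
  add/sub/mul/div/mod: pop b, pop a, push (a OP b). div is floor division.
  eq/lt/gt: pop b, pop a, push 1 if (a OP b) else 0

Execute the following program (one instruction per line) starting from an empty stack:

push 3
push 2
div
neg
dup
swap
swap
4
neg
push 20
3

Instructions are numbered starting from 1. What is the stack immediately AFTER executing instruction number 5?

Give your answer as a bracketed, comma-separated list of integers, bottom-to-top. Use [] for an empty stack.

Answer: [-1, -1]

Derivation:
Step 1 ('push 3'): [3]
Step 2 ('push 2'): [3, 2]
Step 3 ('div'): [1]
Step 4 ('neg'): [-1]
Step 5 ('dup'): [-1, -1]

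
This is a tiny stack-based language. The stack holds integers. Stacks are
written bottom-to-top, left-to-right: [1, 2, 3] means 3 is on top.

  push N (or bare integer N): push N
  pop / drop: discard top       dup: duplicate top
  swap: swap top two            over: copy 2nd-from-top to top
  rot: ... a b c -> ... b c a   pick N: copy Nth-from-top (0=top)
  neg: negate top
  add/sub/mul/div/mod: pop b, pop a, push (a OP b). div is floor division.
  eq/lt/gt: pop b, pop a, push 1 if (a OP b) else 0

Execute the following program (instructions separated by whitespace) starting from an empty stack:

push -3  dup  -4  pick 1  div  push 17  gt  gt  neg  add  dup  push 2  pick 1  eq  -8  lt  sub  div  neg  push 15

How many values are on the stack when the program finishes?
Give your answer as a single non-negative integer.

Answer: 2

Derivation:
After 'push -3': stack = [-3] (depth 1)
After 'dup': stack = [-3, -3] (depth 2)
After 'push -4': stack = [-3, -3, -4] (depth 3)
After 'pick 1': stack = [-3, -3, -4, -3] (depth 4)
After 'div': stack = [-3, -3, 1] (depth 3)
After 'push 17': stack = [-3, -3, 1, 17] (depth 4)
After 'gt': stack = [-3, -3, 0] (depth 3)
After 'gt': stack = [-3, 0] (depth 2)
After 'neg': stack = [-3, 0] (depth 2)
After 'add': stack = [-3] (depth 1)
After 'dup': stack = [-3, -3] (depth 2)
After 'push 2': stack = [-3, -3, 2] (depth 3)
After 'pick 1': stack = [-3, -3, 2, -3] (depth 4)
After 'eq': stack = [-3, -3, 0] (depth 3)
After 'push -8': stack = [-3, -3, 0, -8] (depth 4)
After 'lt': stack = [-3, -3, 0] (depth 3)
After 'sub': stack = [-3, -3] (depth 2)
After 'div': stack = [1] (depth 1)
After 'neg': stack = [-1] (depth 1)
After 'push 15': stack = [-1, 15] (depth 2)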